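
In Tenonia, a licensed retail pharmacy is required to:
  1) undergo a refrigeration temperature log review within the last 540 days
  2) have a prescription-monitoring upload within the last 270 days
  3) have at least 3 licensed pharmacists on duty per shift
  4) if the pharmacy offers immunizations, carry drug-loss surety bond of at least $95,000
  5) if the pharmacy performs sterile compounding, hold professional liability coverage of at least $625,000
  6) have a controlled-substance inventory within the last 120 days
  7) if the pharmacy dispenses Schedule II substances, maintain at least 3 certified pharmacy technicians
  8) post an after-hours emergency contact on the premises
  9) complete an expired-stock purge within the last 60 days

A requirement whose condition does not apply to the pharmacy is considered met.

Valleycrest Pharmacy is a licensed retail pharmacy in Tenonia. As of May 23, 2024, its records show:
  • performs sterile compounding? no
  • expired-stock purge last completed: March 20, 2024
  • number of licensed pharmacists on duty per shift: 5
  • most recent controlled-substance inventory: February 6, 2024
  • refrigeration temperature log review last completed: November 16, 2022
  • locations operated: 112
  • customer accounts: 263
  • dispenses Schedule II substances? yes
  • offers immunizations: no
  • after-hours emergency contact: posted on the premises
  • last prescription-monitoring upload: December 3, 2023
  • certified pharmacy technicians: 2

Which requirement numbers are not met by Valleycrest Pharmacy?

1, 7, 9

1. refrigeration temperature log review 554 days ago vs limit 540 → not met
2. prescription-monitoring upload 172 days ago vs limit 270 → met
3. licensed pharmacists on duty per shift 5 ≥ 3 → met
4. condition 'offers immunizations' does not hold → requirement n/a → met
5. condition 'performs sterile compounding' does not hold → requirement n/a → met
6. controlled-substance inventory 107 days ago vs limit 120 → met
7. condition 'dispenses Schedule II substances' holds; certified pharmacy technicians 2 < 3 → not met
8. after-hours emergency contact present → met
9. expired-stock purge 64 days ago vs limit 60 → not met
Not met: 1, 7, 9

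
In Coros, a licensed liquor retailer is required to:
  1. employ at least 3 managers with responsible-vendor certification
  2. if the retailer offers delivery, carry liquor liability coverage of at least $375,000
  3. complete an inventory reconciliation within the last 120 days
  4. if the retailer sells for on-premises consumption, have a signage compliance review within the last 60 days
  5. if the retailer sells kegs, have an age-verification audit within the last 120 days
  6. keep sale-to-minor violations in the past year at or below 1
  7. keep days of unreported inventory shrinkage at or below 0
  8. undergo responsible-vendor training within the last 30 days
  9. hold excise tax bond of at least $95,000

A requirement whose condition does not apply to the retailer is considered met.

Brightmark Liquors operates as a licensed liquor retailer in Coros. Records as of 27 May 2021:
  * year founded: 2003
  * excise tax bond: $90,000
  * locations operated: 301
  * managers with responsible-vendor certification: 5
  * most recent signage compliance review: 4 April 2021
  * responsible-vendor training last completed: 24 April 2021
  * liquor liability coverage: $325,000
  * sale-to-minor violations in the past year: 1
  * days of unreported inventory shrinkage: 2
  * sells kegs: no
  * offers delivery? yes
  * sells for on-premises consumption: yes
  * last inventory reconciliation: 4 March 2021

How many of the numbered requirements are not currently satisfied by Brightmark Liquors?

4

1. managers with responsible-vendor certification 5 ≥ 3 → met
2. condition 'offers delivery' holds; liquor liability coverage $325,000 < $375,000 → not met
3. inventory reconciliation 84 days ago vs limit 120 → met
4. condition 'sells for on-premises consumption' holds; signage compliance review 53 days ago vs limit 60 → met
5. condition 'sells kegs' does not hold → requirement n/a → met
6. sale-to-minor violations in the past year 1 ≤ 1 → met
7. days of unreported inventory shrinkage 2 > 0 → not met
8. responsible-vendor training 33 days ago vs limit 30 → not met
9. excise tax bond $90,000 < $95,000 → not met
Not met: 4 of 9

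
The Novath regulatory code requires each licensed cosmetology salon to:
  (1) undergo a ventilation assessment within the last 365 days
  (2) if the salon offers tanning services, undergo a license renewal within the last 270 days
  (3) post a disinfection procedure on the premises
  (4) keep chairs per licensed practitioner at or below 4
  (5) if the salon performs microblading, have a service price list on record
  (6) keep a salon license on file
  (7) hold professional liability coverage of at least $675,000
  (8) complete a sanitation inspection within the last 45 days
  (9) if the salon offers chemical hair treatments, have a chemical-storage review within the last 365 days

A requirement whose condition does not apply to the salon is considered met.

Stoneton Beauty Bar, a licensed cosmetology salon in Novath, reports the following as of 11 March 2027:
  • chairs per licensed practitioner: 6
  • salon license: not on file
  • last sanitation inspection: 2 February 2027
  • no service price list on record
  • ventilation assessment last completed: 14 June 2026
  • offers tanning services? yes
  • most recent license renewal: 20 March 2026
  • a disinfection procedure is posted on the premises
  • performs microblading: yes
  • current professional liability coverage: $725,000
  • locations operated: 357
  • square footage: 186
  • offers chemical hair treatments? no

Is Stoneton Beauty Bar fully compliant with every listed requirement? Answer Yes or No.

No

1. ventilation assessment 270 days ago vs limit 365 → met
2. condition 'offers tanning services' holds; license renewal 356 days ago vs limit 270 → not met
3. disinfection procedure present → met
4. chairs per licensed practitioner 6 > 4 → not met
5. condition 'performs microblading' holds; service price list absent → not met
6. salon license absent → not met
7. professional liability coverage $725,000 ≥ $675,000 → met
8. sanitation inspection 37 days ago vs limit 45 → met
9. condition 'offers chemical hair treatments' does not hold → requirement n/a → met
Not met: 2, 4, 5, 6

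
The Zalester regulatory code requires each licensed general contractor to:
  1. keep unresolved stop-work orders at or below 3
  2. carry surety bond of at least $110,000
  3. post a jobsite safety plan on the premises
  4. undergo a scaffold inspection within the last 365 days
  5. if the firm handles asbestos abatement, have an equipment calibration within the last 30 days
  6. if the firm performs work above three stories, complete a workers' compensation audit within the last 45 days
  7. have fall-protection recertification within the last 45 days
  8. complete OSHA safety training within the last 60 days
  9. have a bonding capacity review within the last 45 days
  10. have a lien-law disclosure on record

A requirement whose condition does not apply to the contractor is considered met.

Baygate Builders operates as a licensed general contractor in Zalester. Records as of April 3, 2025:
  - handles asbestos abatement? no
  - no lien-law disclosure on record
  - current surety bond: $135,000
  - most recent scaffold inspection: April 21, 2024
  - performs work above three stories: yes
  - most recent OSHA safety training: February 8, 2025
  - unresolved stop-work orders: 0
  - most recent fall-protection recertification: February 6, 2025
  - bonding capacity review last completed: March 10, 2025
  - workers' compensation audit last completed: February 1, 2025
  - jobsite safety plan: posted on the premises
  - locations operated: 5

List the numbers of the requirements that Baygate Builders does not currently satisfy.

1. unresolved stop-work orders 0 ≤ 3 → met
2. surety bond $135,000 ≥ $110,000 → met
3. jobsite safety plan present → met
4. scaffold inspection 347 days ago vs limit 365 → met
5. condition 'handles asbestos abatement' does not hold → requirement n/a → met
6. condition 'performs work above three stories' holds; workers' compensation audit 61 days ago vs limit 45 → not met
7. fall-protection recertification 56 days ago vs limit 45 → not met
8. OSHA safety training 54 days ago vs limit 60 → met
9. bonding capacity review 24 days ago vs limit 45 → met
10. lien-law disclosure absent → not met
Not met: 6, 7, 10

6, 7, 10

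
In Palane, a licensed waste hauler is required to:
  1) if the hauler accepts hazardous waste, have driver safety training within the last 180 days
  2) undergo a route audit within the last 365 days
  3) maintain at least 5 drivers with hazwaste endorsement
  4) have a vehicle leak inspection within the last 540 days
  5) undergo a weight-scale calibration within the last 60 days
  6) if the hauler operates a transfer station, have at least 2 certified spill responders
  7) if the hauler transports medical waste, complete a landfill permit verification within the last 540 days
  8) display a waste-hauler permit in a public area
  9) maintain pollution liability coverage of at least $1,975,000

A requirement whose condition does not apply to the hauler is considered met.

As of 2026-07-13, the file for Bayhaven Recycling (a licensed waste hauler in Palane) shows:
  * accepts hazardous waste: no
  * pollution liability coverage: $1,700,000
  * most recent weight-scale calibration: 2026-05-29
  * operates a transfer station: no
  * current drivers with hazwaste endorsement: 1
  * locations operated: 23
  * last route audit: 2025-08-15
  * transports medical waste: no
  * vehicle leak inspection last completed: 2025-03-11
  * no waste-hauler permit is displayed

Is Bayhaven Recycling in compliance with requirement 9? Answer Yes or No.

No

9. pollution liability coverage $1,700,000 < $1,975,000 → not met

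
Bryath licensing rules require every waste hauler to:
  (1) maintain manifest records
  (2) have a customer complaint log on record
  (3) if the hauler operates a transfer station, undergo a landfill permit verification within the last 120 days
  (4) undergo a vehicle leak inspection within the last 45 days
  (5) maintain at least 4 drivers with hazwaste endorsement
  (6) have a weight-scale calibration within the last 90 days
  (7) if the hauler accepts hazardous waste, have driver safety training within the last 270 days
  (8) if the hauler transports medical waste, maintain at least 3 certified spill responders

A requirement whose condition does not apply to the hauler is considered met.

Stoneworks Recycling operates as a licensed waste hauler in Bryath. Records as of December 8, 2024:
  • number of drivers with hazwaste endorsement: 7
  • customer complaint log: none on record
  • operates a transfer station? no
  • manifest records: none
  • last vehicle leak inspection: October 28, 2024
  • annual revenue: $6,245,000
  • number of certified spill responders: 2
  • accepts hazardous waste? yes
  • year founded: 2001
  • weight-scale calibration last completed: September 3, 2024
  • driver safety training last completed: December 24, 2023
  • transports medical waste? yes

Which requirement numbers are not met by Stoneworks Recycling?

1. manifest records absent → not met
2. customer complaint log absent → not met
3. condition 'operates a transfer station' does not hold → requirement n/a → met
4. vehicle leak inspection 41 days ago vs limit 45 → met
5. drivers with hazwaste endorsement 7 ≥ 4 → met
6. weight-scale calibration 96 days ago vs limit 90 → not met
7. condition 'accepts hazardous waste' holds; driver safety training 350 days ago vs limit 270 → not met
8. condition 'transports medical waste' holds; certified spill responders 2 < 3 → not met
Not met: 1, 2, 6, 7, 8

1, 2, 6, 7, 8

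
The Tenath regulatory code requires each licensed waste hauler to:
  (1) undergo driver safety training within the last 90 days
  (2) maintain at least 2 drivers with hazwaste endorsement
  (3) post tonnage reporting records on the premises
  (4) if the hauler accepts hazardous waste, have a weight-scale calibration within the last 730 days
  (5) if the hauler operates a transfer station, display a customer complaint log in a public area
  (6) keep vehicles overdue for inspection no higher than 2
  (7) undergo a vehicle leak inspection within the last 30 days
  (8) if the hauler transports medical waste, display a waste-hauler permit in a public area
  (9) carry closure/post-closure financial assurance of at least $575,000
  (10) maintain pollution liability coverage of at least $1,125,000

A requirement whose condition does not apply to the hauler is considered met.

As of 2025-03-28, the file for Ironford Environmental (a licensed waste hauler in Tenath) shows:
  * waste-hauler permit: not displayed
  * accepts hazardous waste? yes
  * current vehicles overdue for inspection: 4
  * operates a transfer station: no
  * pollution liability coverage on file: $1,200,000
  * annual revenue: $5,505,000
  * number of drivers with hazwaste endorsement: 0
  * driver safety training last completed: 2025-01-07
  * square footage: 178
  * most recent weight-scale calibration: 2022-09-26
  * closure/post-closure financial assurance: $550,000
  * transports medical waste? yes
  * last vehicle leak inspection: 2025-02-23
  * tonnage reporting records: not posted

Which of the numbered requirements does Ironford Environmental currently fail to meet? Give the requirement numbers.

2, 3, 4, 6, 7, 8, 9

1. driver safety training 80 days ago vs limit 90 → met
2. drivers with hazwaste endorsement 0 < 2 → not met
3. tonnage reporting records absent → not met
4. condition 'accepts hazardous waste' holds; weight-scale calibration 914 days ago vs limit 730 → not met
5. condition 'operates a transfer station' does not hold → requirement n/a → met
6. vehicles overdue for inspection 4 > 2 → not met
7. vehicle leak inspection 33 days ago vs limit 30 → not met
8. condition 'transports medical waste' holds; waste-hauler permit absent → not met
9. closure/post-closure financial assurance $550,000 < $575,000 → not met
10. pollution liability coverage $1,200,000 ≥ $1,125,000 → met
Not met: 2, 3, 4, 6, 7, 8, 9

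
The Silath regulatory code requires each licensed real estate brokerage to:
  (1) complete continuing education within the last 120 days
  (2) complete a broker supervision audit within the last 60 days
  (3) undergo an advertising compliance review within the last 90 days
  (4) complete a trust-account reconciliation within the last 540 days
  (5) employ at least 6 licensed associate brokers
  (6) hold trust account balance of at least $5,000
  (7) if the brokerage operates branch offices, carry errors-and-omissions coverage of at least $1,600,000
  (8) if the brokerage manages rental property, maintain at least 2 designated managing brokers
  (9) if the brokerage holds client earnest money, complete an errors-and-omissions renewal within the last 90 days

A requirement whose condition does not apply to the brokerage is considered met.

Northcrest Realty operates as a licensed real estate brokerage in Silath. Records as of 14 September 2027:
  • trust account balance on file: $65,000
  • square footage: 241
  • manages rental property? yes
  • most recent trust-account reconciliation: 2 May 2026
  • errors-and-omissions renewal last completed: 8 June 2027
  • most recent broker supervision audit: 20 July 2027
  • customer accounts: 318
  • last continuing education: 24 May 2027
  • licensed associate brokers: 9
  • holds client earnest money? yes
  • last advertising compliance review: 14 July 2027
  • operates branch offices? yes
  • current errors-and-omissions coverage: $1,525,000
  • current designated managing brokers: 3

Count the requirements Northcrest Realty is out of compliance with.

2

1. continuing education 113 days ago vs limit 120 → met
2. broker supervision audit 56 days ago vs limit 60 → met
3. advertising compliance review 62 days ago vs limit 90 → met
4. trust-account reconciliation 500 days ago vs limit 540 → met
5. licensed associate brokers 9 ≥ 6 → met
6. trust account balance $65,000 ≥ $5,000 → met
7. condition 'operates branch offices' holds; errors-and-omissions coverage $1,525,000 < $1,600,000 → not met
8. condition 'manages rental property' holds; designated managing brokers 3 ≥ 2 → met
9. condition 'holds client earnest money' holds; errors-and-omissions renewal 98 days ago vs limit 90 → not met
Not met: 2 of 9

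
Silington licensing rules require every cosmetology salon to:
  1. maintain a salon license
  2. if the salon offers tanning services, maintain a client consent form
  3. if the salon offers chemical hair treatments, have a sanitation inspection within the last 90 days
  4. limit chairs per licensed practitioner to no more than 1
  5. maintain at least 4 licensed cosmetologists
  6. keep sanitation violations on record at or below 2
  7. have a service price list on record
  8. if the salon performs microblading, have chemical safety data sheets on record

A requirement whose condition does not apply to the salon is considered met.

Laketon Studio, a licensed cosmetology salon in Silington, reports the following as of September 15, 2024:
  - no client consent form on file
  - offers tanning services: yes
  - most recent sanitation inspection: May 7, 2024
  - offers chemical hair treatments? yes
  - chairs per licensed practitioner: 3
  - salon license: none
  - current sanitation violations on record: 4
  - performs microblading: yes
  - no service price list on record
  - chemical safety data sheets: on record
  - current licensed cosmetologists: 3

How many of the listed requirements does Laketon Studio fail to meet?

7

1. salon license absent → not met
2. condition 'offers tanning services' holds; client consent form absent → not met
3. condition 'offers chemical hair treatments' holds; sanitation inspection 131 days ago vs limit 90 → not met
4. chairs per licensed practitioner 3 > 1 → not met
5. licensed cosmetologists 3 < 4 → not met
6. sanitation violations on record 4 > 2 → not met
7. service price list absent → not met
8. condition 'performs microblading' holds; chemical safety data sheets present → met
Not met: 7 of 8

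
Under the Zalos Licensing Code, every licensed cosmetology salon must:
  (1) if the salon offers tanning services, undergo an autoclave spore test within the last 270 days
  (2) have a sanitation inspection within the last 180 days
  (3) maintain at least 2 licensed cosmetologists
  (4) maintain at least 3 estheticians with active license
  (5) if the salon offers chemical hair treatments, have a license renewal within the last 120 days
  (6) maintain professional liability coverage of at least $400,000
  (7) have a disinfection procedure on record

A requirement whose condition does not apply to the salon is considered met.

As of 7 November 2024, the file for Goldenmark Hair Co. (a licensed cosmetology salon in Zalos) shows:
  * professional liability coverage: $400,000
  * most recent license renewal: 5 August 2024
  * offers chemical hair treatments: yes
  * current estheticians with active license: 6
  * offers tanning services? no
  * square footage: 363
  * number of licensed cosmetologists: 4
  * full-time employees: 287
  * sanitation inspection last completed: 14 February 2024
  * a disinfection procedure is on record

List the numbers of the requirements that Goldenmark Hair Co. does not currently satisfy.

2

1. condition 'offers tanning services' does not hold → requirement n/a → met
2. sanitation inspection 267 days ago vs limit 180 → not met
3. licensed cosmetologists 4 ≥ 2 → met
4. estheticians with active license 6 ≥ 3 → met
5. condition 'offers chemical hair treatments' holds; license renewal 94 days ago vs limit 120 → met
6. professional liability coverage $400,000 ≥ $400,000 → met
7. disinfection procedure present → met
Not met: 2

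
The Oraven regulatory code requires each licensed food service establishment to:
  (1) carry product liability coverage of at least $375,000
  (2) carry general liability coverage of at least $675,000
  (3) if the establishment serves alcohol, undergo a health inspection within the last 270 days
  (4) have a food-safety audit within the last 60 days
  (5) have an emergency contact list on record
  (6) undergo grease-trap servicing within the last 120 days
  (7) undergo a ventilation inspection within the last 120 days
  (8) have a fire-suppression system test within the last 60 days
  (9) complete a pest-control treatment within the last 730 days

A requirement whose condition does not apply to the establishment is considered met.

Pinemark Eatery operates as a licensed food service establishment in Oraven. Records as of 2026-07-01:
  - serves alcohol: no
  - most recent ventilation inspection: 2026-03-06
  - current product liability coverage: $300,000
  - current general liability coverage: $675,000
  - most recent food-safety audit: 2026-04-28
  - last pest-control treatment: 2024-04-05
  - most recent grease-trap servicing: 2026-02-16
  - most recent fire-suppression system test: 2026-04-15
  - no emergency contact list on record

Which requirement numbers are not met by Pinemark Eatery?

1, 4, 5, 6, 8, 9

1. product liability coverage $300,000 < $375,000 → not met
2. general liability coverage $675,000 ≥ $675,000 → met
3. condition 'serves alcohol' does not hold → requirement n/a → met
4. food-safety audit 64 days ago vs limit 60 → not met
5. emergency contact list absent → not met
6. grease-trap servicing 135 days ago vs limit 120 → not met
7. ventilation inspection 117 days ago vs limit 120 → met
8. fire-suppression system test 77 days ago vs limit 60 → not met
9. pest-control treatment 817 days ago vs limit 730 → not met
Not met: 1, 4, 5, 6, 8, 9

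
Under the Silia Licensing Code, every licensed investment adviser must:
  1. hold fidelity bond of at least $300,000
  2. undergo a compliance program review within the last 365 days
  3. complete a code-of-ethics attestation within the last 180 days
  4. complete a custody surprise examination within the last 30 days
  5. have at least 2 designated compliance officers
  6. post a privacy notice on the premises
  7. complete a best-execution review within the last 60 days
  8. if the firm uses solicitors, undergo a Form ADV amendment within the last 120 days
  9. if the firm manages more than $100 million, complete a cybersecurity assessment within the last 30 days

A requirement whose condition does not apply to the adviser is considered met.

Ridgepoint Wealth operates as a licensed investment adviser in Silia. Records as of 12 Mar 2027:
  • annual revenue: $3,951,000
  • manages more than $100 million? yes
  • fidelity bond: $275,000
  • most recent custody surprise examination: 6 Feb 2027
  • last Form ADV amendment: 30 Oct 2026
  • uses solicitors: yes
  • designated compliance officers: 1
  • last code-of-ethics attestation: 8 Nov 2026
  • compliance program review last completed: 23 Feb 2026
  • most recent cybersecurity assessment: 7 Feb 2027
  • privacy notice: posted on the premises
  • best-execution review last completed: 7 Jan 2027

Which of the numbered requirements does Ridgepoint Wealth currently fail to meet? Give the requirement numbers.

1, 2, 4, 5, 7, 8, 9

1. fidelity bond $275,000 < $300,000 → not met
2. compliance program review 382 days ago vs limit 365 → not met
3. code-of-ethics attestation 124 days ago vs limit 180 → met
4. custody surprise examination 34 days ago vs limit 30 → not met
5. designated compliance officers 1 < 2 → not met
6. privacy notice present → met
7. best-execution review 64 days ago vs limit 60 → not met
8. condition 'uses solicitors' holds; Form ADV amendment 133 days ago vs limit 120 → not met
9. condition 'manages more than $100 million' holds; cybersecurity assessment 33 days ago vs limit 30 → not met
Not met: 1, 2, 4, 5, 7, 8, 9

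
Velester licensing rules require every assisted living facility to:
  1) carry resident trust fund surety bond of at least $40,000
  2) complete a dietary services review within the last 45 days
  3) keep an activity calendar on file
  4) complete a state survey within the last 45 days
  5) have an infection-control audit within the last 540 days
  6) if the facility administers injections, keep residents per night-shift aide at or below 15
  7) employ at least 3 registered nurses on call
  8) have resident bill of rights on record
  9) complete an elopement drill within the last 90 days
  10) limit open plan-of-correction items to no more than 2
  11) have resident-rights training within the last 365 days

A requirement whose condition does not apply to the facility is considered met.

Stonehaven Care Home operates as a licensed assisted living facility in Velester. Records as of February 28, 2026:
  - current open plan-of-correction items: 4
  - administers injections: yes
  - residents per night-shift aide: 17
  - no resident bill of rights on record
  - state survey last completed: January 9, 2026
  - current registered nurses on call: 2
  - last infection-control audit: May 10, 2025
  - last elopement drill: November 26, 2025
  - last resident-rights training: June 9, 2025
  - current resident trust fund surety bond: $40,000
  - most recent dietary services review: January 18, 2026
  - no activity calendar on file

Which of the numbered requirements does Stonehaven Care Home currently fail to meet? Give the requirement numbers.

1. resident trust fund surety bond $40,000 ≥ $40,000 → met
2. dietary services review 41 days ago vs limit 45 → met
3. activity calendar absent → not met
4. state survey 50 days ago vs limit 45 → not met
5. infection-control audit 294 days ago vs limit 540 → met
6. condition 'administers injections' holds; residents per night-shift aide 17 > 15 → not met
7. registered nurses on call 2 < 3 → not met
8. resident bill of rights absent → not met
9. elopement drill 94 days ago vs limit 90 → not met
10. open plan-of-correction items 4 > 2 → not met
11. resident-rights training 264 days ago vs limit 365 → met
Not met: 3, 4, 6, 7, 8, 9, 10

3, 4, 6, 7, 8, 9, 10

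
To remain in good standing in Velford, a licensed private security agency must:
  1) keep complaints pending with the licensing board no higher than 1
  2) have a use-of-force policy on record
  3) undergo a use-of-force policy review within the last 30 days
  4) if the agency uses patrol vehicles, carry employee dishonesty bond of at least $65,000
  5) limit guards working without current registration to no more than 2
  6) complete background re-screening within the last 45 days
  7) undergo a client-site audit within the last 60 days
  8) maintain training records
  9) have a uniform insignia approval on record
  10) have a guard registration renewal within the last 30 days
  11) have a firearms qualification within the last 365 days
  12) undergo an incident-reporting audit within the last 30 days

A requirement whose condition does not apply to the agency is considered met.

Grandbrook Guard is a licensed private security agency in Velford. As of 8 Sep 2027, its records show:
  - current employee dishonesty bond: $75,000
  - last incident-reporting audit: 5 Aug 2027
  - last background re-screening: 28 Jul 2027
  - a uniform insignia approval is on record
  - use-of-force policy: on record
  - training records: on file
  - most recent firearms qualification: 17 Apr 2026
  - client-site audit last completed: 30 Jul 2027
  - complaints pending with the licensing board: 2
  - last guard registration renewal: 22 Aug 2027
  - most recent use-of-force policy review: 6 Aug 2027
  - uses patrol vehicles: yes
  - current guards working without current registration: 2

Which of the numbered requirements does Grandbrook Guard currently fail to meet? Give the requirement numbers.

1, 3, 11, 12

1. complaints pending with the licensing board 2 > 1 → not met
2. use-of-force policy present → met
3. use-of-force policy review 33 days ago vs limit 30 → not met
4. condition 'uses patrol vehicles' holds; employee dishonesty bond $75,000 ≥ $65,000 → met
5. guards working without current registration 2 ≤ 2 → met
6. background re-screening 42 days ago vs limit 45 → met
7. client-site audit 40 days ago vs limit 60 → met
8. training records present → met
9. uniform insignia approval present → met
10. guard registration renewal 17 days ago vs limit 30 → met
11. firearms qualification 509 days ago vs limit 365 → not met
12. incident-reporting audit 34 days ago vs limit 30 → not met
Not met: 1, 3, 11, 12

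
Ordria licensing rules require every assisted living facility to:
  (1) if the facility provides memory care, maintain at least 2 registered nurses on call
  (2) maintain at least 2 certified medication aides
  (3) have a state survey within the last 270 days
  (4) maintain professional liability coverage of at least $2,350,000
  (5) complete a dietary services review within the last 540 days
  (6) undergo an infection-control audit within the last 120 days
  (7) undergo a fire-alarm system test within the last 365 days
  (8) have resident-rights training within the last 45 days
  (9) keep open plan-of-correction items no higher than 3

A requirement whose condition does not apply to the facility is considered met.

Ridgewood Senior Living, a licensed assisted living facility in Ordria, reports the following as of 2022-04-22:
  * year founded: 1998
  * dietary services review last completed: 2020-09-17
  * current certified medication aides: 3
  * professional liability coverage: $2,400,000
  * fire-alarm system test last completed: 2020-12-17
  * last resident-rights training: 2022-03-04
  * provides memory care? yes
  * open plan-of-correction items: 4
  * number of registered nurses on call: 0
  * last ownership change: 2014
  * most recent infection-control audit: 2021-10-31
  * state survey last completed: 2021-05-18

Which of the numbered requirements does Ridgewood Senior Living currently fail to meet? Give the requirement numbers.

1. condition 'provides memory care' holds; registered nurses on call 0 < 2 → not met
2. certified medication aides 3 ≥ 2 → met
3. state survey 339 days ago vs limit 270 → not met
4. professional liability coverage $2,400,000 ≥ $2,350,000 → met
5. dietary services review 582 days ago vs limit 540 → not met
6. infection-control audit 173 days ago vs limit 120 → not met
7. fire-alarm system test 491 days ago vs limit 365 → not met
8. resident-rights training 49 days ago vs limit 45 → not met
9. open plan-of-correction items 4 > 3 → not met
Not met: 1, 3, 5, 6, 7, 8, 9

1, 3, 5, 6, 7, 8, 9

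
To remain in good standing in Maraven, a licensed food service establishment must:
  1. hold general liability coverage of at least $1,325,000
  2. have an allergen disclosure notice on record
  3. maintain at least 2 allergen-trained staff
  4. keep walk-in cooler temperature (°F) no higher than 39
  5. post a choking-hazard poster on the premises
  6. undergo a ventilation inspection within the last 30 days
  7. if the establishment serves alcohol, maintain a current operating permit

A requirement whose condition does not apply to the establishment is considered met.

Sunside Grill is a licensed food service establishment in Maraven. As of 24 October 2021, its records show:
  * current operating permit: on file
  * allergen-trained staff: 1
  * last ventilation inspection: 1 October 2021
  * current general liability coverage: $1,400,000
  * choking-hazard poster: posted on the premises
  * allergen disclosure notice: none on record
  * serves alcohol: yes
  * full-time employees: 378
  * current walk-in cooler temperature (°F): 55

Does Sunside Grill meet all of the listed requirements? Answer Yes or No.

1. general liability coverage $1,400,000 ≥ $1,325,000 → met
2. allergen disclosure notice absent → not met
3. allergen-trained staff 1 < 2 → not met
4. walk-in cooler temperature (°F) 55 > 39 → not met
5. choking-hazard poster present → met
6. ventilation inspection 23 days ago vs limit 30 → met
7. condition 'serves alcohol' holds; current operating permit present → met
Not met: 2, 3, 4

No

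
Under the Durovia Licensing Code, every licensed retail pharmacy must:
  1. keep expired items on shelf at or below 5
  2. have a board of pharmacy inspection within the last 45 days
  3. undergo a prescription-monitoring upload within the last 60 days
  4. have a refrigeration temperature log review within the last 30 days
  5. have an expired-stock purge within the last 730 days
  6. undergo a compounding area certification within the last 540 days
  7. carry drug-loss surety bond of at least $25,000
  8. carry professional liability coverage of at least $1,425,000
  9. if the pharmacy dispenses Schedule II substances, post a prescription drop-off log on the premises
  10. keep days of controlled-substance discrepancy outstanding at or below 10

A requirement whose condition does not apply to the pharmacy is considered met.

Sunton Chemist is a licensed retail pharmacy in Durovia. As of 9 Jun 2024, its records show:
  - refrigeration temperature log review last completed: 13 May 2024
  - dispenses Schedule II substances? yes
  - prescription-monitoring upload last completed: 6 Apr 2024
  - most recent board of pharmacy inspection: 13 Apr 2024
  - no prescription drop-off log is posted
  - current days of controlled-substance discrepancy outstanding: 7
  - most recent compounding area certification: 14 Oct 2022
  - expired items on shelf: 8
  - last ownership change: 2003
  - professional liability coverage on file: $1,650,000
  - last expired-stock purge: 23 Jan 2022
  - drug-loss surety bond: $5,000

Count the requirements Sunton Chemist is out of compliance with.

7

1. expired items on shelf 8 > 5 → not met
2. board of pharmacy inspection 57 days ago vs limit 45 → not met
3. prescription-monitoring upload 64 days ago vs limit 60 → not met
4. refrigeration temperature log review 27 days ago vs limit 30 → met
5. expired-stock purge 868 days ago vs limit 730 → not met
6. compounding area certification 604 days ago vs limit 540 → not met
7. drug-loss surety bond $5,000 < $25,000 → not met
8. professional liability coverage $1,650,000 ≥ $1,425,000 → met
9. condition 'dispenses Schedule II substances' holds; prescription drop-off log absent → not met
10. days of controlled-substance discrepancy outstanding 7 ≤ 10 → met
Not met: 7 of 10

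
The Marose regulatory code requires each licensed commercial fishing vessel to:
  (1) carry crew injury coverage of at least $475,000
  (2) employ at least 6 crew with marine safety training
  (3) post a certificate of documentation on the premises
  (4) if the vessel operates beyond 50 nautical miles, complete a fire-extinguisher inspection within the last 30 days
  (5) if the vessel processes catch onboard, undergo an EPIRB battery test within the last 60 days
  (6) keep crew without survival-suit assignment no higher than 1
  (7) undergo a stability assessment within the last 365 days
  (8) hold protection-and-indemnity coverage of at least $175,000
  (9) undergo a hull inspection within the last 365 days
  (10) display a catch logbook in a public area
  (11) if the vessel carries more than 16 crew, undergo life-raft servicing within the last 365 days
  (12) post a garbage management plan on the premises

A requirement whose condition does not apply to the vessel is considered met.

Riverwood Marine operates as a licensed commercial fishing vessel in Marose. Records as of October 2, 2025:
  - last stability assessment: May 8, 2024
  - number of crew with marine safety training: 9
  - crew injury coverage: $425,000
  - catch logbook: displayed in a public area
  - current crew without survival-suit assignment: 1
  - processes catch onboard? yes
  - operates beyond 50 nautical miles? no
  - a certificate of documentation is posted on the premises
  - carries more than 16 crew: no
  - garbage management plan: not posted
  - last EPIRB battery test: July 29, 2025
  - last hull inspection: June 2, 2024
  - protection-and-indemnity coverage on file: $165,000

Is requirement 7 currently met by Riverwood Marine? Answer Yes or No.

No

7. stability assessment 512 days ago vs limit 365 → not met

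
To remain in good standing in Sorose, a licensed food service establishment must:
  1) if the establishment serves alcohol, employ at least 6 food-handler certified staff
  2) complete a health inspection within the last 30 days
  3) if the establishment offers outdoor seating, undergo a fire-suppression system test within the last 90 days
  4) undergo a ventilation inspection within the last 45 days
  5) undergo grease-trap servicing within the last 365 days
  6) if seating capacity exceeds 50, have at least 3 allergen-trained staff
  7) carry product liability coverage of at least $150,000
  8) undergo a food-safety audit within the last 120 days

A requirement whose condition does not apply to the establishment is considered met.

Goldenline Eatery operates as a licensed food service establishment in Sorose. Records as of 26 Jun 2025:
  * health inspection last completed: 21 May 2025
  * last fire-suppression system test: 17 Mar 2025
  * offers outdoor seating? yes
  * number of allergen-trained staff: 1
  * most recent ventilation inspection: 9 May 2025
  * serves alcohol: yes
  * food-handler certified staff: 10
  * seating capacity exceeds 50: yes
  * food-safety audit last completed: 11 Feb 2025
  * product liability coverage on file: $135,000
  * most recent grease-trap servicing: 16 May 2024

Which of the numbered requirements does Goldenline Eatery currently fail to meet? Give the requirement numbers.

1. condition 'serves alcohol' holds; food-handler certified staff 10 ≥ 6 → met
2. health inspection 36 days ago vs limit 30 → not met
3. condition 'offers outdoor seating' holds; fire-suppression system test 101 days ago vs limit 90 → not met
4. ventilation inspection 48 days ago vs limit 45 → not met
5. grease-trap servicing 406 days ago vs limit 365 → not met
6. condition 'seating capacity exceeds 50' holds; allergen-trained staff 1 < 3 → not met
7. product liability coverage $135,000 < $150,000 → not met
8. food-safety audit 135 days ago vs limit 120 → not met
Not met: 2, 3, 4, 5, 6, 7, 8

2, 3, 4, 5, 6, 7, 8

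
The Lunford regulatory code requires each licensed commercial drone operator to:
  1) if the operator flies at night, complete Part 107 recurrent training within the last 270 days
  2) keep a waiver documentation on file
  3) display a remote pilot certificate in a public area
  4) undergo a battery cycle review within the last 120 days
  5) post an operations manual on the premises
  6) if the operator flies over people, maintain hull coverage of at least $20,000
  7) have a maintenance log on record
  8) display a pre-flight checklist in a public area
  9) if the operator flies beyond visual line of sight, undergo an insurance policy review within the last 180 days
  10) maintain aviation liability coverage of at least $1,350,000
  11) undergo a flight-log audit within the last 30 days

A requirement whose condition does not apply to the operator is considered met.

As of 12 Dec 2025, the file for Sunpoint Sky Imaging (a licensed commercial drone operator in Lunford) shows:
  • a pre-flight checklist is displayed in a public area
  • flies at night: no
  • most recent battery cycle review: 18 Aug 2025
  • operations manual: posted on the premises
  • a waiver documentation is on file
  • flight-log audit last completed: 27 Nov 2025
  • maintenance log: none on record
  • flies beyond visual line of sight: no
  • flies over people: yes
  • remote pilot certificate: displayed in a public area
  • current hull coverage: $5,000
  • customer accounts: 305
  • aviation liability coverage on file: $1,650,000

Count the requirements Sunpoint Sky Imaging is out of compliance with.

1. condition 'flies at night' does not hold → requirement n/a → met
2. waiver documentation present → met
3. remote pilot certificate present → met
4. battery cycle review 116 days ago vs limit 120 → met
5. operations manual present → met
6. condition 'flies over people' holds; hull coverage $5,000 < $20,000 → not met
7. maintenance log absent → not met
8. pre-flight checklist present → met
9. condition 'flies beyond visual line of sight' does not hold → requirement n/a → met
10. aviation liability coverage $1,650,000 ≥ $1,350,000 → met
11. flight-log audit 15 days ago vs limit 30 → met
Not met: 2 of 11

2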